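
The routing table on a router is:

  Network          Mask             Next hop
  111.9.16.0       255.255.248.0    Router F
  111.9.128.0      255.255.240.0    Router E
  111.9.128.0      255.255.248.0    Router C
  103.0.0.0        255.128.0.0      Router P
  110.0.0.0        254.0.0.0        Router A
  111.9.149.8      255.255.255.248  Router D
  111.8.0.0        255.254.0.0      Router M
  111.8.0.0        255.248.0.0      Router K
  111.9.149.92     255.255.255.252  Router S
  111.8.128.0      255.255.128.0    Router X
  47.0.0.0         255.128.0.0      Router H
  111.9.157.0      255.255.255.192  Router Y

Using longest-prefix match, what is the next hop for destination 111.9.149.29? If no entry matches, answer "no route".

Router M

Routes whose prefix contains 111.9.149.29:
  110.0.0.0/7 (110.0.0.0 - 111.255.255.255) -> Router A
  111.8.0.0/13 (111.8.0.0 - 111.15.255.255) -> Router K
  111.8.0.0/15 (111.8.0.0 - 111.9.255.255) -> Router M
More-specific entries that do NOT match:
  111.9.149.92/30 (111.9.149.92 - 111.9.149.95) does not contain 111.9.149.29
  111.9.149.8/29 (111.9.149.8 - 111.9.149.15) does not contain 111.9.149.29
  111.9.157.0/26 (111.9.157.0 - 111.9.157.63) does not contain 111.9.149.29
  111.9.16.0/21 (111.9.16.0 - 111.9.23.255) does not contain 111.9.149.29
  111.9.128.0/21 (111.9.128.0 - 111.9.135.255) does not contain 111.9.149.29
  111.9.128.0/20 (111.9.128.0 - 111.9.143.255) does not contain 111.9.149.29
  111.8.128.0/17 (111.8.128.0 - 111.8.255.255) does not contain 111.9.149.29
Longest matching prefix is /15 -> next hop Router M.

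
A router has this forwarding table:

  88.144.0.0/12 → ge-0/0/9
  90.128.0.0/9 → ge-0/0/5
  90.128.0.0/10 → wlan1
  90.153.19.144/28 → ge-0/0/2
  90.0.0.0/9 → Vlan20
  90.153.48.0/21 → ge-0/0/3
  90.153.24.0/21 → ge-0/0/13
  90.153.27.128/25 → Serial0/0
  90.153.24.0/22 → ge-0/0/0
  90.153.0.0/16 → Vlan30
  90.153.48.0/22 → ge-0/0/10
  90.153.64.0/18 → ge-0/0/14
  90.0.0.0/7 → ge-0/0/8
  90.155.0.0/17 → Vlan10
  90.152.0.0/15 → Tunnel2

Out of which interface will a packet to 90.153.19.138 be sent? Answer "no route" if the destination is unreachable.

Routes whose prefix contains 90.153.19.138:
  90.0.0.0/7 (90.0.0.0 - 91.255.255.255) -> ge-0/0/8
  90.128.0.0/9 (90.128.0.0 - 90.255.255.255) -> ge-0/0/5
  90.128.0.0/10 (90.128.0.0 - 90.191.255.255) -> wlan1
  90.152.0.0/15 (90.152.0.0 - 90.153.255.255) -> Tunnel2
  90.153.0.0/16 (90.153.0.0 - 90.153.255.255) -> Vlan30
More-specific entries that do NOT match:
  90.153.19.144/28 (90.153.19.144 - 90.153.19.159) does not contain 90.153.19.138
  90.153.27.128/25 (90.153.27.128 - 90.153.27.255) does not contain 90.153.19.138
  90.153.24.0/22 (90.153.24.0 - 90.153.27.255) does not contain 90.153.19.138
  90.153.48.0/22 (90.153.48.0 - 90.153.51.255) does not contain 90.153.19.138
  90.153.48.0/21 (90.153.48.0 - 90.153.55.255) does not contain 90.153.19.138
  90.153.24.0/21 (90.153.24.0 - 90.153.31.255) does not contain 90.153.19.138
  90.153.64.0/18 (90.153.64.0 - 90.153.127.255) does not contain 90.153.19.138
  90.155.0.0/17 (90.155.0.0 - 90.155.127.255) does not contain 90.153.19.138
Longest matching prefix is /16 -> interface Vlan30.

Vlan30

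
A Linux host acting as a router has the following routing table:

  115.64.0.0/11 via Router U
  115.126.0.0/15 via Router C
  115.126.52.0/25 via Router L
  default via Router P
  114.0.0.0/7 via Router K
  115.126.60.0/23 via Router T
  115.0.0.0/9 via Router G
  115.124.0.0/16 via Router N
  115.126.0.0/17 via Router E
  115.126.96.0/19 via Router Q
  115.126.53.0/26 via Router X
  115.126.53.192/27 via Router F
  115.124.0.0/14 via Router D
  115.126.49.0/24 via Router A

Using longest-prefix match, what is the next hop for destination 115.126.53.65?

Router E

Routes whose prefix contains 115.126.53.65:
  0.0.0.0/0 (default, matches everything) -> Router P
  114.0.0.0/7 (114.0.0.0 - 115.255.255.255) -> Router K
  115.0.0.0/9 (115.0.0.0 - 115.127.255.255) -> Router G
  115.124.0.0/14 (115.124.0.0 - 115.127.255.255) -> Router D
  115.126.0.0/15 (115.126.0.0 - 115.127.255.255) -> Router C
  115.126.0.0/17 (115.126.0.0 - 115.126.127.255) -> Router E
More-specific entries that do NOT match:
  115.126.53.192/27 (115.126.53.192 - 115.126.53.223) does not contain 115.126.53.65
  115.126.53.0/26 (115.126.53.0 - 115.126.53.63) does not contain 115.126.53.65
  115.126.52.0/25 (115.126.52.0 - 115.126.52.127) does not contain 115.126.53.65
  115.126.49.0/24 (115.126.49.0 - 115.126.49.255) does not contain 115.126.53.65
  115.126.60.0/23 (115.126.60.0 - 115.126.61.255) does not contain 115.126.53.65
  115.126.96.0/19 (115.126.96.0 - 115.126.127.255) does not contain 115.126.53.65
Longest matching prefix is /17 -> next hop Router E.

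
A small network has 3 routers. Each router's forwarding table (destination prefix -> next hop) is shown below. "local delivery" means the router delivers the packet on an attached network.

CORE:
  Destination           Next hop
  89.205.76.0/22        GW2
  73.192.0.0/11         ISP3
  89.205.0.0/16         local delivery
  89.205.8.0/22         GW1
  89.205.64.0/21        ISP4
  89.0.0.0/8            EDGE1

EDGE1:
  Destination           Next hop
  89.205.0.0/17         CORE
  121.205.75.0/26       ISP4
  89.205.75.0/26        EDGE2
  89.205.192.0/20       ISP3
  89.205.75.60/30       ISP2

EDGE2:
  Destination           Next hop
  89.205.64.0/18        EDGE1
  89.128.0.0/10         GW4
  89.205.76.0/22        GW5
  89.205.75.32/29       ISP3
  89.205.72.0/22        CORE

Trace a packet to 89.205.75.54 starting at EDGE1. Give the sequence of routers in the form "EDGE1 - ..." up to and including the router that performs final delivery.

At EDGE1: longest match for 89.205.75.54 is 89.205.75.0/26 -> EDGE2
At EDGE2: longest match for 89.205.75.54 is 89.205.72.0/22 -> CORE
At CORE: longest match for 89.205.75.54 is 89.205.0.0/16 -> local delivery

EDGE1 - EDGE2 - CORE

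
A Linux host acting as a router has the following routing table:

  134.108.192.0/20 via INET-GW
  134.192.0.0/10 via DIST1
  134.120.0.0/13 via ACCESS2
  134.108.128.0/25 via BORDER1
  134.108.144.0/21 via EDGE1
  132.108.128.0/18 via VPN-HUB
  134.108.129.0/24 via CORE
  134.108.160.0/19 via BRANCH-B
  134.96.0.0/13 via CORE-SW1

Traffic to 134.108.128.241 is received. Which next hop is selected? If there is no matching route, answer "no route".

no route

No entry's prefix contains 134.108.128.241; there is no default route.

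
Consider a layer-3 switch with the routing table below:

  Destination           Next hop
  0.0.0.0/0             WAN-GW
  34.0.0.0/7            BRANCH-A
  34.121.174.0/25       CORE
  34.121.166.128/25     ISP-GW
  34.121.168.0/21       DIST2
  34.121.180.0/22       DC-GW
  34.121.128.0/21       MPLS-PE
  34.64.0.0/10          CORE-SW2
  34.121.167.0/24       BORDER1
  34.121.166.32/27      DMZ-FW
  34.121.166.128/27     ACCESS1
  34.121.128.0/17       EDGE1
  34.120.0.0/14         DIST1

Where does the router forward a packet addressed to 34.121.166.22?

EDGE1

Routes whose prefix contains 34.121.166.22:
  0.0.0.0/0 (default, matches everything) -> WAN-GW
  34.0.0.0/7 (34.0.0.0 - 35.255.255.255) -> BRANCH-A
  34.64.0.0/10 (34.64.0.0 - 34.127.255.255) -> CORE-SW2
  34.120.0.0/14 (34.120.0.0 - 34.123.255.255) -> DIST1
  34.121.128.0/17 (34.121.128.0 - 34.121.255.255) -> EDGE1
More-specific entries that do NOT match:
  34.121.166.32/27 (34.121.166.32 - 34.121.166.63) does not contain 34.121.166.22
  34.121.166.128/27 (34.121.166.128 - 34.121.166.159) does not contain 34.121.166.22
  34.121.174.0/25 (34.121.174.0 - 34.121.174.127) does not contain 34.121.166.22
  34.121.166.128/25 (34.121.166.128 - 34.121.166.255) does not contain 34.121.166.22
  34.121.167.0/24 (34.121.167.0 - 34.121.167.255) does not contain 34.121.166.22
  34.121.180.0/22 (34.121.180.0 - 34.121.183.255) does not contain 34.121.166.22
  34.121.168.0/21 (34.121.168.0 - 34.121.175.255) does not contain 34.121.166.22
  34.121.128.0/21 (34.121.128.0 - 34.121.135.255) does not contain 34.121.166.22
Longest matching prefix is /17 -> next hop EDGE1.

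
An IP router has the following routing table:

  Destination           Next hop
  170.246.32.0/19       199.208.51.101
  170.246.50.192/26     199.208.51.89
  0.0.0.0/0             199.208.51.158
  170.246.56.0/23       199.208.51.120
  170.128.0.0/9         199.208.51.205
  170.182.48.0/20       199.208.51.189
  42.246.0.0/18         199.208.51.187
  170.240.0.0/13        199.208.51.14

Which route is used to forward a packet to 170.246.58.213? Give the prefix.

Entries matching 170.246.58.213:
  0.0.0.0/0 (default, matches everything)
  170.128.0.0/9 (170.128.0.0 - 170.255.255.255)
  170.240.0.0/13 (170.240.0.0 - 170.247.255.255)
  170.246.32.0/19 (170.246.32.0 - 170.246.63.255)
Most specific is 170.246.32.0/19.

170.246.32.0/19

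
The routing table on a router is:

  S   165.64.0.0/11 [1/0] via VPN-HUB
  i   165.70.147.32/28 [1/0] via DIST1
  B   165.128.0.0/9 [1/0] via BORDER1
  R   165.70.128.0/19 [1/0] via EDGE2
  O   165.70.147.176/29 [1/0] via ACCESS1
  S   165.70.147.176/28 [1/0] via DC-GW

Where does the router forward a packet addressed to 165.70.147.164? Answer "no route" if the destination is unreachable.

Routes whose prefix contains 165.70.147.164:
  165.64.0.0/11 (165.64.0.0 - 165.95.255.255) -> VPN-HUB
  165.70.128.0/19 (165.70.128.0 - 165.70.159.255) -> EDGE2
More-specific entries that do NOT match:
  165.70.147.176/29 (165.70.147.176 - 165.70.147.183) does not contain 165.70.147.164
  165.70.147.32/28 (165.70.147.32 - 165.70.147.47) does not contain 165.70.147.164
  165.70.147.176/28 (165.70.147.176 - 165.70.147.191) does not contain 165.70.147.164
Longest matching prefix is /19 -> next hop EDGE2.

EDGE2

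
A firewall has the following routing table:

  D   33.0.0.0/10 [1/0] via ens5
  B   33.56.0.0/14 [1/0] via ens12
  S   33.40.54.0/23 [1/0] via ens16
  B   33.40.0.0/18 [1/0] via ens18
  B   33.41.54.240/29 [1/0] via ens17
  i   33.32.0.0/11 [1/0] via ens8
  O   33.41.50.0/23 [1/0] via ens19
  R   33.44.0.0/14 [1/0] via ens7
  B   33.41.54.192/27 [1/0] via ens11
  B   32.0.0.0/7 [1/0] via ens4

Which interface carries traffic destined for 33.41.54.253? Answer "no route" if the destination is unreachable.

ens8

Routes whose prefix contains 33.41.54.253:
  32.0.0.0/7 (32.0.0.0 - 33.255.255.255) -> ens4
  33.0.0.0/10 (33.0.0.0 - 33.63.255.255) -> ens5
  33.32.0.0/11 (33.32.0.0 - 33.63.255.255) -> ens8
More-specific entries that do NOT match:
  33.41.54.240/29 (33.41.54.240 - 33.41.54.247) does not contain 33.41.54.253
  33.41.54.192/27 (33.41.54.192 - 33.41.54.223) does not contain 33.41.54.253
  33.40.54.0/23 (33.40.54.0 - 33.40.55.255) does not contain 33.41.54.253
  33.41.50.0/23 (33.41.50.0 - 33.41.51.255) does not contain 33.41.54.253
  33.40.0.0/18 (33.40.0.0 - 33.40.63.255) does not contain 33.41.54.253
  33.56.0.0/14 (33.56.0.0 - 33.59.255.255) does not contain 33.41.54.253
  33.44.0.0/14 (33.44.0.0 - 33.47.255.255) does not contain 33.41.54.253
Longest matching prefix is /11 -> interface ens8.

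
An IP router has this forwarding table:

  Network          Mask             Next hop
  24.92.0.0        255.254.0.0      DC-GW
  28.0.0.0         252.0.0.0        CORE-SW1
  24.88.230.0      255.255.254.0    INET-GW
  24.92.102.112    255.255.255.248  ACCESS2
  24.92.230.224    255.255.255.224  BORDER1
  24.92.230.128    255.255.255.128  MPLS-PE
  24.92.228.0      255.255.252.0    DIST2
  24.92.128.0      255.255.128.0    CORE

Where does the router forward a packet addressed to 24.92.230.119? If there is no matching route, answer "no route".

Routes whose prefix contains 24.92.230.119:
  24.92.0.0/15 (24.92.0.0 - 24.93.255.255) -> DC-GW
  24.92.128.0/17 (24.92.128.0 - 24.92.255.255) -> CORE
  24.92.228.0/22 (24.92.228.0 - 24.92.231.255) -> DIST2
More-specific entries that do NOT match:
  24.92.102.112/29 (24.92.102.112 - 24.92.102.119) does not contain 24.92.230.119
  24.92.230.224/27 (24.92.230.224 - 24.92.230.255) does not contain 24.92.230.119
  24.92.230.128/25 (24.92.230.128 - 24.92.230.255) does not contain 24.92.230.119
  24.88.230.0/23 (24.88.230.0 - 24.88.231.255) does not contain 24.92.230.119
Longest matching prefix is /22 -> next hop DIST2.

DIST2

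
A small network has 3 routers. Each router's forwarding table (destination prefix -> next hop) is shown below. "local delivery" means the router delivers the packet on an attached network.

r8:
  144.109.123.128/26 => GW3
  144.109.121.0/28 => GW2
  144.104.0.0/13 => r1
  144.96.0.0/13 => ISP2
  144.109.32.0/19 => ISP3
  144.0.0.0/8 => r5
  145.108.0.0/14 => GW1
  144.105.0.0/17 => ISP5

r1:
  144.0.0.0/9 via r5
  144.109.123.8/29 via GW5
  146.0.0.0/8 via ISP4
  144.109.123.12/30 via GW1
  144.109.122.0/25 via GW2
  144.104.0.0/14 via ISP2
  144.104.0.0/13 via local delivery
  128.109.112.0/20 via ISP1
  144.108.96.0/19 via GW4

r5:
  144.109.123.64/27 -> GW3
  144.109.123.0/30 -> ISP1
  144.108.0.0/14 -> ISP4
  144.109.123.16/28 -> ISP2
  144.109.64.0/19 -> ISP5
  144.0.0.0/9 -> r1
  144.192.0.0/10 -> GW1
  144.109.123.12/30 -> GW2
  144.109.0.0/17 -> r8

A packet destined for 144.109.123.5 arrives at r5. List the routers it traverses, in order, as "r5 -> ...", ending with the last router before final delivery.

At r5: longest match for 144.109.123.5 is 144.109.0.0/17 -> r8
At r8: longest match for 144.109.123.5 is 144.104.0.0/13 -> r1
At r1: longest match for 144.109.123.5 is 144.104.0.0/13 -> local delivery

r5 -> r8 -> r1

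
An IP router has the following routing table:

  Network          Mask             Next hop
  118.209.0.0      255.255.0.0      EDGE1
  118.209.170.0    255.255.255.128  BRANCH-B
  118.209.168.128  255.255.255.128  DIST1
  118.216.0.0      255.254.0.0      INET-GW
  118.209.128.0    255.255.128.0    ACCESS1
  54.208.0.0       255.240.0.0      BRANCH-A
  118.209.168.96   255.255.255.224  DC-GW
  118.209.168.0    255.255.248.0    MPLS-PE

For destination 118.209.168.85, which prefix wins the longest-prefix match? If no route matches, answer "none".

118.209.168.0/21

Entries matching 118.209.168.85:
  118.209.0.0/16 (118.209.0.0 - 118.209.255.255)
  118.209.128.0/17 (118.209.128.0 - 118.209.255.255)
  118.209.168.0/21 (118.209.168.0 - 118.209.175.255)
Most specific is 118.209.168.0/21.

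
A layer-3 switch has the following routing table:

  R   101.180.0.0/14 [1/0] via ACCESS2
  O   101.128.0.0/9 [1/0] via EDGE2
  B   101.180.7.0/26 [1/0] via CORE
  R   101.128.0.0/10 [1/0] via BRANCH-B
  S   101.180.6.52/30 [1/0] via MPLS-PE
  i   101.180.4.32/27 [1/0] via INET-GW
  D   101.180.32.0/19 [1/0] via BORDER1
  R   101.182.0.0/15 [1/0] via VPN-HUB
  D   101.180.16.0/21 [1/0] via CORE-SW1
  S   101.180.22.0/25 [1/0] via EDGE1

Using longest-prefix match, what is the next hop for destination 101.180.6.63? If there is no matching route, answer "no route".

ACCESS2

Routes whose prefix contains 101.180.6.63:
  101.128.0.0/9 (101.128.0.0 - 101.255.255.255) -> EDGE2
  101.128.0.0/10 (101.128.0.0 - 101.191.255.255) -> BRANCH-B
  101.180.0.0/14 (101.180.0.0 - 101.183.255.255) -> ACCESS2
More-specific entries that do NOT match:
  101.180.6.52/30 (101.180.6.52 - 101.180.6.55) does not contain 101.180.6.63
  101.180.4.32/27 (101.180.4.32 - 101.180.4.63) does not contain 101.180.6.63
  101.180.7.0/26 (101.180.7.0 - 101.180.7.63) does not contain 101.180.6.63
  101.180.22.0/25 (101.180.22.0 - 101.180.22.127) does not contain 101.180.6.63
  101.180.16.0/21 (101.180.16.0 - 101.180.23.255) does not contain 101.180.6.63
  101.180.32.0/19 (101.180.32.0 - 101.180.63.255) does not contain 101.180.6.63
  101.182.0.0/15 (101.182.0.0 - 101.183.255.255) does not contain 101.180.6.63
Longest matching prefix is /14 -> next hop ACCESS2.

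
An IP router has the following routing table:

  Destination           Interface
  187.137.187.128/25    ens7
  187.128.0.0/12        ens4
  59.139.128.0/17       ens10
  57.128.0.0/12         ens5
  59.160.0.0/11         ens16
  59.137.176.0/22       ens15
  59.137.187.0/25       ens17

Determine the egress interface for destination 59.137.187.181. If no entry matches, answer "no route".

no route

No entry's prefix contains 59.137.187.181; there is no default route.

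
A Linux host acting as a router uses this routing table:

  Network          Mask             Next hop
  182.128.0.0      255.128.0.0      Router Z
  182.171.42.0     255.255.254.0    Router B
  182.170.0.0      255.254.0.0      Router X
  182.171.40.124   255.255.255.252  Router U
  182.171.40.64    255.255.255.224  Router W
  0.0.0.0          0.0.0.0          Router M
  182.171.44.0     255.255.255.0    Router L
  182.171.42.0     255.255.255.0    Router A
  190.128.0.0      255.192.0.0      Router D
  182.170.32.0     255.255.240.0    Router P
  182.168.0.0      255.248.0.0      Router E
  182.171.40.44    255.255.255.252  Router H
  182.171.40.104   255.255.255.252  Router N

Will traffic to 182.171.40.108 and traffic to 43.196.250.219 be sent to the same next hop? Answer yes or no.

no

182.171.40.108: longest match 182.170.0.0/15 -> Router X
43.196.250.219: longest match 0.0.0.0/0 -> Router M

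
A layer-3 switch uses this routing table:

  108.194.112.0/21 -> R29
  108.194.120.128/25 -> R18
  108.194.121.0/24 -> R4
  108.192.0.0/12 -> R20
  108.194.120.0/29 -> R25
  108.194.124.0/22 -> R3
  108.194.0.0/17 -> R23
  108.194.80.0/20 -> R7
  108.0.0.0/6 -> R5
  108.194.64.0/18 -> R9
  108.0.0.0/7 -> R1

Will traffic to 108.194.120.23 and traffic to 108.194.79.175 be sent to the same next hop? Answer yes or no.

108.194.120.23: longest match 108.194.64.0/18 -> R9
108.194.79.175: longest match 108.194.64.0/18 -> R9

yes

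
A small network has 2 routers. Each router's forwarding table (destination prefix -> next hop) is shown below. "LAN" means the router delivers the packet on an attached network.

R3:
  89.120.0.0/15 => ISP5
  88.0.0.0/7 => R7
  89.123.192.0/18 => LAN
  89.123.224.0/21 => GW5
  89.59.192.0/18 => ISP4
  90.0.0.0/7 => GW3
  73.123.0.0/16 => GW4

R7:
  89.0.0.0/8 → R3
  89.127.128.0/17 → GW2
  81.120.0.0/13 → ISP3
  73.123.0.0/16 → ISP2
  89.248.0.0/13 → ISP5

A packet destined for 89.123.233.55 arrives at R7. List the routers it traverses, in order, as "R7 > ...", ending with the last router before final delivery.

At R7: longest match for 89.123.233.55 is 89.0.0.0/8 -> R3
At R3: longest match for 89.123.233.55 is 89.123.192.0/18 -> LAN

R7 > R3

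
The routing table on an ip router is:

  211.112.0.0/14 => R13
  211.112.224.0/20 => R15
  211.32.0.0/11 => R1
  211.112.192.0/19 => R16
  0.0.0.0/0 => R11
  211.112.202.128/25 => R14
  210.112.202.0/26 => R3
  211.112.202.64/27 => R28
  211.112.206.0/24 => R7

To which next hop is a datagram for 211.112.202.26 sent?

R16

Routes whose prefix contains 211.112.202.26:
  0.0.0.0/0 (default, matches everything) -> R11
  211.112.0.0/14 (211.112.0.0 - 211.115.255.255) -> R13
  211.112.192.0/19 (211.112.192.0 - 211.112.223.255) -> R16
More-specific entries that do NOT match:
  211.112.202.64/27 (211.112.202.64 - 211.112.202.95) does not contain 211.112.202.26
  210.112.202.0/26 (210.112.202.0 - 210.112.202.63) does not contain 211.112.202.26
  211.112.202.128/25 (211.112.202.128 - 211.112.202.255) does not contain 211.112.202.26
  211.112.206.0/24 (211.112.206.0 - 211.112.206.255) does not contain 211.112.202.26
  211.112.224.0/20 (211.112.224.0 - 211.112.239.255) does not contain 211.112.202.26
Longest matching prefix is /19 -> next hop R16.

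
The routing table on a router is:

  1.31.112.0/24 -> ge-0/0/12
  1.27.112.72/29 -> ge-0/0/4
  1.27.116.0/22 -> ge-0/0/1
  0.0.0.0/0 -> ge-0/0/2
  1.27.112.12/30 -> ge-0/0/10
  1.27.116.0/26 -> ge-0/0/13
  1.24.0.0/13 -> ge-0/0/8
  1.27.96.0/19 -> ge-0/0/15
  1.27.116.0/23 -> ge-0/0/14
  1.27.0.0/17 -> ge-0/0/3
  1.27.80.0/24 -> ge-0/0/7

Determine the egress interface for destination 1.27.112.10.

ge-0/0/15

Routes whose prefix contains 1.27.112.10:
  0.0.0.0/0 (default, matches everything) -> ge-0/0/2
  1.24.0.0/13 (1.24.0.0 - 1.31.255.255) -> ge-0/0/8
  1.27.0.0/17 (1.27.0.0 - 1.27.127.255) -> ge-0/0/3
  1.27.96.0/19 (1.27.96.0 - 1.27.127.255) -> ge-0/0/15
More-specific entries that do NOT match:
  1.27.112.12/30 (1.27.112.12 - 1.27.112.15) does not contain 1.27.112.10
  1.27.112.72/29 (1.27.112.72 - 1.27.112.79) does not contain 1.27.112.10
  1.27.116.0/26 (1.27.116.0 - 1.27.116.63) does not contain 1.27.112.10
  1.31.112.0/24 (1.31.112.0 - 1.31.112.255) does not contain 1.27.112.10
  1.27.80.0/24 (1.27.80.0 - 1.27.80.255) does not contain 1.27.112.10
  1.27.116.0/23 (1.27.116.0 - 1.27.117.255) does not contain 1.27.112.10
  1.27.116.0/22 (1.27.116.0 - 1.27.119.255) does not contain 1.27.112.10
Longest matching prefix is /19 -> interface ge-0/0/15.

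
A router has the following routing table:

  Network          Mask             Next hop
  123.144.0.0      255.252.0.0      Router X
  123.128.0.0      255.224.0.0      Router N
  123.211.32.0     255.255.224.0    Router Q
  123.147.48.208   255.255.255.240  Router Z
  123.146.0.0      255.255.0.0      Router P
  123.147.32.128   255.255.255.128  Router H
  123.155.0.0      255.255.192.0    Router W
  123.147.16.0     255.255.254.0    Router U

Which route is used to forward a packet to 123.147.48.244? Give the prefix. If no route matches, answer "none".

123.144.0.0/14

Entries matching 123.147.48.244:
  123.128.0.0/11 (123.128.0.0 - 123.159.255.255)
  123.144.0.0/14 (123.144.0.0 - 123.147.255.255)
Most specific is 123.144.0.0/14.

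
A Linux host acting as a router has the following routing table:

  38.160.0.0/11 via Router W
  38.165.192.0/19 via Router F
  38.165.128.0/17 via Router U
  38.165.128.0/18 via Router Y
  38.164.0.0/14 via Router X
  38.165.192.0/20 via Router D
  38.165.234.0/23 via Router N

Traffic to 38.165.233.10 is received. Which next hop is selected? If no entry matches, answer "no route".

Router U

Routes whose prefix contains 38.165.233.10:
  38.160.0.0/11 (38.160.0.0 - 38.191.255.255) -> Router W
  38.164.0.0/14 (38.164.0.0 - 38.167.255.255) -> Router X
  38.165.128.0/17 (38.165.128.0 - 38.165.255.255) -> Router U
More-specific entries that do NOT match:
  38.165.234.0/23 (38.165.234.0 - 38.165.235.255) does not contain 38.165.233.10
  38.165.192.0/20 (38.165.192.0 - 38.165.207.255) does not contain 38.165.233.10
  38.165.192.0/19 (38.165.192.0 - 38.165.223.255) does not contain 38.165.233.10
  38.165.128.0/18 (38.165.128.0 - 38.165.191.255) does not contain 38.165.233.10
Longest matching prefix is /17 -> next hop Router U.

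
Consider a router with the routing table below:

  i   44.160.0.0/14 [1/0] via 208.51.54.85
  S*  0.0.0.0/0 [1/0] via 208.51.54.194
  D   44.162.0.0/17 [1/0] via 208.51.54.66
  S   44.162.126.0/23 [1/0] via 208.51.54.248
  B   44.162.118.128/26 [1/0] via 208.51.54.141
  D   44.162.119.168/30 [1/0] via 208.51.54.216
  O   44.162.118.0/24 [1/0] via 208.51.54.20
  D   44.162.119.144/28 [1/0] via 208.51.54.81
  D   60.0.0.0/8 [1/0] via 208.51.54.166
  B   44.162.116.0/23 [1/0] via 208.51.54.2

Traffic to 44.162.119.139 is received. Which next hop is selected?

208.51.54.66

Routes whose prefix contains 44.162.119.139:
  0.0.0.0/0 (default, matches everything) -> 208.51.54.194
  44.160.0.0/14 (44.160.0.0 - 44.163.255.255) -> 208.51.54.85
  44.162.0.0/17 (44.162.0.0 - 44.162.127.255) -> 208.51.54.66
More-specific entries that do NOT match:
  44.162.119.168/30 (44.162.119.168 - 44.162.119.171) does not contain 44.162.119.139
  44.162.119.144/28 (44.162.119.144 - 44.162.119.159) does not contain 44.162.119.139
  44.162.118.128/26 (44.162.118.128 - 44.162.118.191) does not contain 44.162.119.139
  44.162.118.0/24 (44.162.118.0 - 44.162.118.255) does not contain 44.162.119.139
  44.162.126.0/23 (44.162.126.0 - 44.162.127.255) does not contain 44.162.119.139
  44.162.116.0/23 (44.162.116.0 - 44.162.117.255) does not contain 44.162.119.139
Longest matching prefix is /17 -> next hop 208.51.54.66.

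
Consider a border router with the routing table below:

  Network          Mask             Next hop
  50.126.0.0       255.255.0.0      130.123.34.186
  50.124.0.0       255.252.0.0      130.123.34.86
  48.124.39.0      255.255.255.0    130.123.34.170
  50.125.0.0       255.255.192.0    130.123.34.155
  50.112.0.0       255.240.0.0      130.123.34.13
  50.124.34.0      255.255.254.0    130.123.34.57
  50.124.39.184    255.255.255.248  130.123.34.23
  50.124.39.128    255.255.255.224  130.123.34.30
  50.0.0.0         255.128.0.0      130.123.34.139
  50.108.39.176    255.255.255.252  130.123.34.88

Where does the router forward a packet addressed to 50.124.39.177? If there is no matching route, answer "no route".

130.123.34.86

Routes whose prefix contains 50.124.39.177:
  50.0.0.0/9 (50.0.0.0 - 50.127.255.255) -> 130.123.34.139
  50.112.0.0/12 (50.112.0.0 - 50.127.255.255) -> 130.123.34.13
  50.124.0.0/14 (50.124.0.0 - 50.127.255.255) -> 130.123.34.86
More-specific entries that do NOT match:
  50.108.39.176/30 (50.108.39.176 - 50.108.39.179) does not contain 50.124.39.177
  50.124.39.184/29 (50.124.39.184 - 50.124.39.191) does not contain 50.124.39.177
  50.124.39.128/27 (50.124.39.128 - 50.124.39.159) does not contain 50.124.39.177
  48.124.39.0/24 (48.124.39.0 - 48.124.39.255) does not contain 50.124.39.177
  50.124.34.0/23 (50.124.34.0 - 50.124.35.255) does not contain 50.124.39.177
  50.125.0.0/18 (50.125.0.0 - 50.125.63.255) does not contain 50.124.39.177
  50.126.0.0/16 (50.126.0.0 - 50.126.255.255) does not contain 50.124.39.177
Longest matching prefix is /14 -> next hop 130.123.34.86.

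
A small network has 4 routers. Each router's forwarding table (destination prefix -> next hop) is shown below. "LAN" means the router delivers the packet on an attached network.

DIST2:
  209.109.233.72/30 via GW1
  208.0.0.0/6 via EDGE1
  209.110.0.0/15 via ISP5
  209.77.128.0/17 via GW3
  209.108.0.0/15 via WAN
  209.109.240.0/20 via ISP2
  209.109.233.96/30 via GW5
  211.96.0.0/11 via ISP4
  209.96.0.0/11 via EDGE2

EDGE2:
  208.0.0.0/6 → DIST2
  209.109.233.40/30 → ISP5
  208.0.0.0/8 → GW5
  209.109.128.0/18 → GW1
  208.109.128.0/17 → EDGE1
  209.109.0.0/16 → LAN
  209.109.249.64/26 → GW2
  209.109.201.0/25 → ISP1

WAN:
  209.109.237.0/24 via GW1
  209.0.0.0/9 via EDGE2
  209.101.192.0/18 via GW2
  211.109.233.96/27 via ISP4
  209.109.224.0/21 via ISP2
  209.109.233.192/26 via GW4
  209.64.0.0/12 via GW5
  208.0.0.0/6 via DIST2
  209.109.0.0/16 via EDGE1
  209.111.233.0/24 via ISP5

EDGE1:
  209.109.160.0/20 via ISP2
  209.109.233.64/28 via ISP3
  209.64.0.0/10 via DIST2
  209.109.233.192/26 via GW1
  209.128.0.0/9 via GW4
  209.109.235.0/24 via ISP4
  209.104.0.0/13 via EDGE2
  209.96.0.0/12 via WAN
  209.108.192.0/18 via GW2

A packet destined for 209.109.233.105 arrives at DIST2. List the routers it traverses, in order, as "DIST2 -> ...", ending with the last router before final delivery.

At DIST2: longest match for 209.109.233.105 is 209.108.0.0/15 -> WAN
At WAN: longest match for 209.109.233.105 is 209.109.0.0/16 -> EDGE1
At EDGE1: longest match for 209.109.233.105 is 209.104.0.0/13 -> EDGE2
At EDGE2: longest match for 209.109.233.105 is 209.109.0.0/16 -> LAN

DIST2 -> WAN -> EDGE1 -> EDGE2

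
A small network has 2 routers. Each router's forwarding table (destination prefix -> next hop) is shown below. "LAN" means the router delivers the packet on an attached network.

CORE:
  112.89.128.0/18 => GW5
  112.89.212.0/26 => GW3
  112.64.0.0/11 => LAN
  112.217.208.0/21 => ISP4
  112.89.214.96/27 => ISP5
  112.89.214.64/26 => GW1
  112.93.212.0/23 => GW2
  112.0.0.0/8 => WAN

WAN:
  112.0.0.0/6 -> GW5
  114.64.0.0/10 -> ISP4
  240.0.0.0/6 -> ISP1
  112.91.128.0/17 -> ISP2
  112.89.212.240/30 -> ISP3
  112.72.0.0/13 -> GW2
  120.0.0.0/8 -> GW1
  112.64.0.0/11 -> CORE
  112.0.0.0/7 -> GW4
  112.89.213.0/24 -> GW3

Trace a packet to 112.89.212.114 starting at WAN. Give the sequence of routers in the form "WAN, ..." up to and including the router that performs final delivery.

WAN, CORE

At WAN: longest match for 112.89.212.114 is 112.64.0.0/11 -> CORE
At CORE: longest match for 112.89.212.114 is 112.64.0.0/11 -> LAN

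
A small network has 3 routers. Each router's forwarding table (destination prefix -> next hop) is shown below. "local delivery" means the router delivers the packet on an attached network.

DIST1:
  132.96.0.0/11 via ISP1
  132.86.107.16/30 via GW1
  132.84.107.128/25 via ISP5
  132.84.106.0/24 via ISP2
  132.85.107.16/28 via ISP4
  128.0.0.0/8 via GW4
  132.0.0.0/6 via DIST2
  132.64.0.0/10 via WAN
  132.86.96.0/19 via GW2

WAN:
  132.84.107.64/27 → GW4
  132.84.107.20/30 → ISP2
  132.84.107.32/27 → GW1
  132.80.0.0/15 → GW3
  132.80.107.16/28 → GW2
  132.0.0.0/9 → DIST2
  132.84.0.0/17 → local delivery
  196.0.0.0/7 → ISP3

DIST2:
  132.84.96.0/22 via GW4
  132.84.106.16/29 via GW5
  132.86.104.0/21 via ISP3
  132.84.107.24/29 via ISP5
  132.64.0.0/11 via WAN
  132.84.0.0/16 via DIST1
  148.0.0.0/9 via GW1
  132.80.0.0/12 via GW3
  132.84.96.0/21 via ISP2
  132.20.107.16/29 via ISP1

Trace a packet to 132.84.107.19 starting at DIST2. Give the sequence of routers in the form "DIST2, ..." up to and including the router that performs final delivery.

At DIST2: longest match for 132.84.107.19 is 132.84.0.0/16 -> DIST1
At DIST1: longest match for 132.84.107.19 is 132.64.0.0/10 -> WAN
At WAN: longest match for 132.84.107.19 is 132.84.0.0/17 -> local delivery

DIST2, DIST1, WAN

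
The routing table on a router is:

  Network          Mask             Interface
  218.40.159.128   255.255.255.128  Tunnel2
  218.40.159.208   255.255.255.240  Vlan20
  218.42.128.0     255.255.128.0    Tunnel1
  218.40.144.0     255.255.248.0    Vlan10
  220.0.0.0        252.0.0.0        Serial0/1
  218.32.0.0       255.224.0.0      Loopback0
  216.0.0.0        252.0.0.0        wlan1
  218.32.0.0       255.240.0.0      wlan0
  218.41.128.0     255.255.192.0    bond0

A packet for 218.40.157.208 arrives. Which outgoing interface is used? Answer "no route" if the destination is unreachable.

wlan0

Routes whose prefix contains 218.40.157.208:
  216.0.0.0/6 (216.0.0.0 - 219.255.255.255) -> wlan1
  218.32.0.0/11 (218.32.0.0 - 218.63.255.255) -> Loopback0
  218.32.0.0/12 (218.32.0.0 - 218.47.255.255) -> wlan0
More-specific entries that do NOT match:
  218.40.159.208/28 (218.40.159.208 - 218.40.159.223) does not contain 218.40.157.208
  218.40.159.128/25 (218.40.159.128 - 218.40.159.255) does not contain 218.40.157.208
  218.40.144.0/21 (218.40.144.0 - 218.40.151.255) does not contain 218.40.157.208
  218.41.128.0/18 (218.41.128.0 - 218.41.191.255) does not contain 218.40.157.208
  218.42.128.0/17 (218.42.128.0 - 218.42.255.255) does not contain 218.40.157.208
Longest matching prefix is /12 -> interface wlan0.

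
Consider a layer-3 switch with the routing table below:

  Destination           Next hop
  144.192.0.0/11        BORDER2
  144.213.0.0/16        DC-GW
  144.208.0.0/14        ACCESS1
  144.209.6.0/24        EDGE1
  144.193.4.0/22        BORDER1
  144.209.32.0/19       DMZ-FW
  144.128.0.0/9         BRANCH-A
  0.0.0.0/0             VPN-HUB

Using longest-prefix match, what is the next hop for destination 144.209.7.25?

ACCESS1

Routes whose prefix contains 144.209.7.25:
  0.0.0.0/0 (default, matches everything) -> VPN-HUB
  144.128.0.0/9 (144.128.0.0 - 144.255.255.255) -> BRANCH-A
  144.192.0.0/11 (144.192.0.0 - 144.223.255.255) -> BORDER2
  144.208.0.0/14 (144.208.0.0 - 144.211.255.255) -> ACCESS1
More-specific entries that do NOT match:
  144.209.6.0/24 (144.209.6.0 - 144.209.6.255) does not contain 144.209.7.25
  144.193.4.0/22 (144.193.4.0 - 144.193.7.255) does not contain 144.209.7.25
  144.209.32.0/19 (144.209.32.0 - 144.209.63.255) does not contain 144.209.7.25
  144.213.0.0/16 (144.213.0.0 - 144.213.255.255) does not contain 144.209.7.25
Longest matching prefix is /14 -> next hop ACCESS1.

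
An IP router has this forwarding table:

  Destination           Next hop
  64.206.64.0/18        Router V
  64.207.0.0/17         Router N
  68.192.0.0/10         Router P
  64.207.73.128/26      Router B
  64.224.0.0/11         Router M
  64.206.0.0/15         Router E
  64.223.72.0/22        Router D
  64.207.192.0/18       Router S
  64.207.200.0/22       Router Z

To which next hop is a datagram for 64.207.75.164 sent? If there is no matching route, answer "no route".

Router N

Routes whose prefix contains 64.207.75.164:
  64.206.0.0/15 (64.206.0.0 - 64.207.255.255) -> Router E
  64.207.0.0/17 (64.207.0.0 - 64.207.127.255) -> Router N
More-specific entries that do NOT match:
  64.207.73.128/26 (64.207.73.128 - 64.207.73.191) does not contain 64.207.75.164
  64.223.72.0/22 (64.223.72.0 - 64.223.75.255) does not contain 64.207.75.164
  64.207.200.0/22 (64.207.200.0 - 64.207.203.255) does not contain 64.207.75.164
  64.206.64.0/18 (64.206.64.0 - 64.206.127.255) does not contain 64.207.75.164
  64.207.192.0/18 (64.207.192.0 - 64.207.255.255) does not contain 64.207.75.164
Longest matching prefix is /17 -> next hop Router N.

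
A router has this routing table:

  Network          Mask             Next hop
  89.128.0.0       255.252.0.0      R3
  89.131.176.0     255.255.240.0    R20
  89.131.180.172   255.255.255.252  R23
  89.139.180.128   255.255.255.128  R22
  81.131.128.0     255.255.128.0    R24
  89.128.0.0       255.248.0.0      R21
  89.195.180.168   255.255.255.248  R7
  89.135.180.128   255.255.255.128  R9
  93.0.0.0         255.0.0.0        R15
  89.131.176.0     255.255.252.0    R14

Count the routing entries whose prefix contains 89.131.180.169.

Prefixes containing 89.131.180.169:
  89.128.0.0/13 (89.128.0.0 - 89.135.255.255)
  89.128.0.0/14 (89.128.0.0 - 89.131.255.255)
  89.131.176.0/20 (89.131.176.0 - 89.131.191.255)
Total matching entries: 3.

3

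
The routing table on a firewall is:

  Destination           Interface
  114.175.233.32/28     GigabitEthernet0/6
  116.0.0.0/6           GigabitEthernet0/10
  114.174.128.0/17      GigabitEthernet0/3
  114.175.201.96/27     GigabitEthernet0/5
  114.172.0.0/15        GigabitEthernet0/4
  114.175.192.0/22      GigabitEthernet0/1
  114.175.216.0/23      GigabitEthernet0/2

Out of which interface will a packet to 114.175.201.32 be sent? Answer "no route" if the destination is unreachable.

No entry's prefix contains 114.175.201.32; there is no default route.

no route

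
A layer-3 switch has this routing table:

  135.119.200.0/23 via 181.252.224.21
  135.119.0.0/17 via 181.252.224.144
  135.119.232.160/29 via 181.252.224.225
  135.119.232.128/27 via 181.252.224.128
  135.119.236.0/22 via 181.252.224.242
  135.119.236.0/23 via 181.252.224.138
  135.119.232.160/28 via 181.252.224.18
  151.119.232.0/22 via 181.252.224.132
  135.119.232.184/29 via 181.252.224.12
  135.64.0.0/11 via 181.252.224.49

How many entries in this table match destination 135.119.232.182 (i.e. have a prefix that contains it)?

No listed prefix contains 135.119.232.182.
Total matching entries: 0.

0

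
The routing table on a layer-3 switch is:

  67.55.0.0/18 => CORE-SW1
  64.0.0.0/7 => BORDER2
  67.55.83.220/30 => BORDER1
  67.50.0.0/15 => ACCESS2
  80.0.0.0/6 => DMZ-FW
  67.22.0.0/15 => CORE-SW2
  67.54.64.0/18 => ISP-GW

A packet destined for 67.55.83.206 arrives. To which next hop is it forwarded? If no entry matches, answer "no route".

No entry's prefix contains 67.55.83.206; there is no default route.

no route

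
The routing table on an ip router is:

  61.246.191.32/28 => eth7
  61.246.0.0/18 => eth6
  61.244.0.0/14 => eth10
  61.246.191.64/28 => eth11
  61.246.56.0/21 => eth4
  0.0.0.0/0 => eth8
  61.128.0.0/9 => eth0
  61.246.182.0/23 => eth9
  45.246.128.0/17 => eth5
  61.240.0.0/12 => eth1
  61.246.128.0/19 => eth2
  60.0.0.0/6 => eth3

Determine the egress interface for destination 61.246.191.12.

eth10

Routes whose prefix contains 61.246.191.12:
  0.0.0.0/0 (default, matches everything) -> eth8
  60.0.0.0/6 (60.0.0.0 - 63.255.255.255) -> eth3
  61.128.0.0/9 (61.128.0.0 - 61.255.255.255) -> eth0
  61.240.0.0/12 (61.240.0.0 - 61.255.255.255) -> eth1
  61.244.0.0/14 (61.244.0.0 - 61.247.255.255) -> eth10
More-specific entries that do NOT match:
  61.246.191.32/28 (61.246.191.32 - 61.246.191.47) does not contain 61.246.191.12
  61.246.191.64/28 (61.246.191.64 - 61.246.191.79) does not contain 61.246.191.12
  61.246.182.0/23 (61.246.182.0 - 61.246.183.255) does not contain 61.246.191.12
  61.246.56.0/21 (61.246.56.0 - 61.246.63.255) does not contain 61.246.191.12
  61.246.128.0/19 (61.246.128.0 - 61.246.159.255) does not contain 61.246.191.12
  61.246.0.0/18 (61.246.0.0 - 61.246.63.255) does not contain 61.246.191.12
  45.246.128.0/17 (45.246.128.0 - 45.246.255.255) does not contain 61.246.191.12
Longest matching prefix is /14 -> interface eth10.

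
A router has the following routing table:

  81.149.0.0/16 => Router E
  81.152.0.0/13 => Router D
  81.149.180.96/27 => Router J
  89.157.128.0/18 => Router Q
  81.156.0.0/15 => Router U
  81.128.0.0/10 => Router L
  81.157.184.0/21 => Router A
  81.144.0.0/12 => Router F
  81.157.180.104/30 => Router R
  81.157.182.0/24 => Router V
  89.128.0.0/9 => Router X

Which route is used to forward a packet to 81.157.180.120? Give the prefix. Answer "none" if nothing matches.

81.156.0.0/15

Entries matching 81.157.180.120:
  81.128.0.0/10 (81.128.0.0 - 81.191.255.255)
  81.144.0.0/12 (81.144.0.0 - 81.159.255.255)
  81.152.0.0/13 (81.152.0.0 - 81.159.255.255)
  81.156.0.0/15 (81.156.0.0 - 81.157.255.255)
Most specific is 81.156.0.0/15.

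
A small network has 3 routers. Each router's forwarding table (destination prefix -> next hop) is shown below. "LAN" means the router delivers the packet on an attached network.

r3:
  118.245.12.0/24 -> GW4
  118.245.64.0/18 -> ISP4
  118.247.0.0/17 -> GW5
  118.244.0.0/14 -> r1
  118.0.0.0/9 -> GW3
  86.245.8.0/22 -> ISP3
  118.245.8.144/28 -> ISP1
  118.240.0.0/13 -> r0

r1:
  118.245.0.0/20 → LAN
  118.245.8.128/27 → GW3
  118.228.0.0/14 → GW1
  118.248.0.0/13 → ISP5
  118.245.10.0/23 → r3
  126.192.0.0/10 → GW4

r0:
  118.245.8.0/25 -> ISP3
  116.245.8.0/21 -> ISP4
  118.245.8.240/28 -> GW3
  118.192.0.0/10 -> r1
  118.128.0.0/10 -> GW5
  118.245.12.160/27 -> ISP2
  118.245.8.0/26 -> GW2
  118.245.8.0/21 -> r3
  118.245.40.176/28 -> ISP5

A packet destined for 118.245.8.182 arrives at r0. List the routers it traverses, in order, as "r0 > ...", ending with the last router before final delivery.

At r0: longest match for 118.245.8.182 is 118.245.8.0/21 -> r3
At r3: longest match for 118.245.8.182 is 118.244.0.0/14 -> r1
At r1: longest match for 118.245.8.182 is 118.245.0.0/20 -> LAN

r0 > r3 > r1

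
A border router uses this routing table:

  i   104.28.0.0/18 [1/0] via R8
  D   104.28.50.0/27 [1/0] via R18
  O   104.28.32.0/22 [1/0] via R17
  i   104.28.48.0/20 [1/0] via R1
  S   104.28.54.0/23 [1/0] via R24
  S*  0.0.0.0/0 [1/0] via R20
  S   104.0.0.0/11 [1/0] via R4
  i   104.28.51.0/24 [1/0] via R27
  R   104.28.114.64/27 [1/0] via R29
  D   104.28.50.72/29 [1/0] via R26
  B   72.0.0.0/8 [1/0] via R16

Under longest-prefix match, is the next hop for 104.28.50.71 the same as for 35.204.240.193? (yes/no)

104.28.50.71: longest match 104.28.48.0/20 -> R1
35.204.240.193: longest match 0.0.0.0/0 -> R20

no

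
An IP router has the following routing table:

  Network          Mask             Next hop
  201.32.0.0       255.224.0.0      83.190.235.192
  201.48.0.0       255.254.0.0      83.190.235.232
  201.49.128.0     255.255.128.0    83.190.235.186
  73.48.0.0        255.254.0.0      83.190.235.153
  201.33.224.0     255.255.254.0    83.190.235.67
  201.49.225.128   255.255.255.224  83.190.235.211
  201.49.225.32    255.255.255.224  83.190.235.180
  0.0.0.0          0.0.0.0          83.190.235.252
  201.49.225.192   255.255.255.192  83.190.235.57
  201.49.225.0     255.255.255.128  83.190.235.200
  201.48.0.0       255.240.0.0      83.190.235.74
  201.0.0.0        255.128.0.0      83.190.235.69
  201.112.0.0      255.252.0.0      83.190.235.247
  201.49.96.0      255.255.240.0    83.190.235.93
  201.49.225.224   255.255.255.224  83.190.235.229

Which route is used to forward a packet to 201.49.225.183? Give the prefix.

201.49.128.0/17

Entries matching 201.49.225.183:
  0.0.0.0/0 (default, matches everything)
  201.0.0.0/9 (201.0.0.0 - 201.127.255.255)
  201.32.0.0/11 (201.32.0.0 - 201.63.255.255)
  201.48.0.0/12 (201.48.0.0 - 201.63.255.255)
  201.48.0.0/15 (201.48.0.0 - 201.49.255.255)
  201.49.128.0/17 (201.49.128.0 - 201.49.255.255)
Most specific is 201.49.128.0/17.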